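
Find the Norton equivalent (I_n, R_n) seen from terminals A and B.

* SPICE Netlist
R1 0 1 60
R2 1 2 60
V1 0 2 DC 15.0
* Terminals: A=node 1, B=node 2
Find the Thévenin equivalent first; then I_n = V_th/R_th and R_n = R_th.
Step 1 — V_th is the open-circuit voltage V_A - V_B (nothing connected across the terminals).
Nodal analysis, taking node 2 as the 0 V reference.
Source V1 fixes V_0 = 15 V.
KCL at each unknown node (sum of currents leaving = 0; resistances in Ω):
  Node 1: (V_1 - 15)/60 + (V_1 - 0)/60 = 0
Collecting terms: 0.03333 × V_1 = 0.25  =>  V_1 = 7.5 V
V_th = V_1 - V_2 = 7.5 - 0 = 7.5 V
Step 2 — R_th: zero the source — replace V1 by a short circuit (node 2 merges into node 0) — and find the resistance seen between A (node 1) and B (node 0).
Reduce the network between node 1 (A) and node 0 (B) by series/parallel combination:
  Rp1 = R1 ‖ R2 (parallel, both between nodes 0 and 1) = 1/(1/60 + 1/60) = 30 Ω
R_th = 30 Ω
I_n = V_th/R_th = 7.5/30 = 0.25 A, and R_n = R_th = 30 Ω

Final answer: I_n = 0.25 A, R_n = 30 Ω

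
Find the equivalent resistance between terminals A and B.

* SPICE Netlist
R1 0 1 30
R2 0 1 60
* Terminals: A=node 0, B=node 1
Reduce the network between node 0 (A) and node 1 (B) by series/parallel combination:
  Rp1 = R1 ‖ R2 (parallel, both between nodes 0 and 1) = 1/(1/30 + 1/60) = 20 Ω
R_eq = 20 Ω

Final answer: 20 Ω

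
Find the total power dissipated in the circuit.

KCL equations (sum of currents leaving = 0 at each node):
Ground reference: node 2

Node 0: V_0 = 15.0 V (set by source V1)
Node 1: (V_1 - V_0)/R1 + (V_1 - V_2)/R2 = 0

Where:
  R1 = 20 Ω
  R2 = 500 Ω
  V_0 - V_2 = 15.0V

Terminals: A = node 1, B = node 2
Nodal analysis, taking node 2 as the 0 V reference.
Source V1 fixes V_0 = 15 V.
KCL at each unknown node (sum of currents leaving = 0; resistances in Ω):
  Node 1: (V_1 - 15)/20 + (V_1 - 0)/500 = 0
Collecting terms: 0.052 × V_1 = 0.75  =>  V_1 = 14.42 V
Power in each resistor, P = (ΔV)²/R:
  P_R1 = (15 - 14.42)²/20 = 0.01664 W
  P_R2 = (14.42 - 0)²/500 = 0.4161 W
P_total = P_R1 + P_R2 = 0.4327 W

Final answer: 0.4327 W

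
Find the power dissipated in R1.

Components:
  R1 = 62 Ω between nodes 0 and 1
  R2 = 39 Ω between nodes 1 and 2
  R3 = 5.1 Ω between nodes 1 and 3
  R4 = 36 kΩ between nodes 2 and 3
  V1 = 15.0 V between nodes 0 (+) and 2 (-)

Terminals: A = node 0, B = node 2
Nodal analysis, taking node 2 as the 0 V reference.
Source V1 fixes V_0 = 15 V.
KCL at each unknown node (sum of currents leaving = 0; resistances in Ω):
  Node 1: (V_1 - 15)/62 + (V_1 - 0)/39 + (V_1 - V_3)/5.1 = 0
  Node 3: (V_3 - V_1)/5.1 + (V_3 - 0)/36000 = 0
Collecting terms (coefficients in siemens):
  0.2378·V_1 - 0.1961·V_3 = 0.2419
  0.1961·V_3 - 0.1961·V_1 = 0
Determinant D = (0.2378)(0.1961) - (-0.1961)(-0.1961) = 0.008197
V_1 = [(0.2419)(0.1961) - (-0.1961)(0)]/D = 5.788 V
V_3 = [(0.2378)(0) - (0.2419)(-0.1961)]/D = 5.787 V
I_R1 = (V_0 - V_1)/R1 = (15 - 5.788)/62 = 0.1486 A
P_R1 = I_R1² × R1 = (0.1486)² × 62 = 1.369 W

Final answer: 1.369 W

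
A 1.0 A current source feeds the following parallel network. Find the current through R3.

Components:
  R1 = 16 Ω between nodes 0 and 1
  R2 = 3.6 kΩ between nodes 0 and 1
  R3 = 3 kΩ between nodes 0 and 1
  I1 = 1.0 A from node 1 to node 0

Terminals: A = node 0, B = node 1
All resistors sit directly between nodes 0 and 1, so they are in parallel and share one voltage V; the full source current 1 A splits among them.
1/R_par = 1/16 + 1/3600 + 1/3000 = 0.06311 S  =>  R_par = 15.85 Ω
V = I × R_par = 1 × 15.85 = 15.85 V
I_R3 = V/R3 = 15.85/3000 = 0.005282 A

Final answer: 0.005282 A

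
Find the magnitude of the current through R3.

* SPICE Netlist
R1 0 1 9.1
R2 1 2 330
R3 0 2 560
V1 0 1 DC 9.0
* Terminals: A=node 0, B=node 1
Nodal analysis, taking node 1 as the 0 V reference.
Source V1 fixes V_0 = 9 V.
KCL at each unknown node (sum of currents leaving = 0; resistances in Ω):
  Node 2: (V_2 - 0)/330 + (V_2 - 9)/560 = 0
Collecting terms: 0.004816 × V_2 = 0.01607  =>  V_2 = 3.337 V
I_R3 = (V_0 - V_2)/R3 = (9 - 3.337)/560 = 0.01011 A
|I_R3| = 0.01011 A

Final answer: |I_R3| = 0.01011 A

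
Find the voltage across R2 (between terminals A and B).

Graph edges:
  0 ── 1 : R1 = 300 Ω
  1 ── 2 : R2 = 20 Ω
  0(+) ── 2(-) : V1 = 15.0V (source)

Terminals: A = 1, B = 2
R1 and R2 are in series across V1 (node 0 → node 1 → node 2), and the output A–B is taken across R2, so this is a voltage divider.
Series current: I = V1/(R1 + R2) = 15/(300 + 20) = 15/320 = 0.04688 A
V_R2 = I × R2 = V1 × R2/(R1 + R2) = 15 × 20/320 = 0.9375 V

Final answer: 0.9375 V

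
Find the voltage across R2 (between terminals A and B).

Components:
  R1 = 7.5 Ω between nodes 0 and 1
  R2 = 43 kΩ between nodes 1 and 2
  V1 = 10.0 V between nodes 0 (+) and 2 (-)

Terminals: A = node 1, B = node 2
R1 and R2 are in series across V1 (node 0 → node 1 → node 2), and the output A–B is taken across R2, so this is a voltage divider.
Series current: I = V1/(R1 + R2) = 10/(7.5 + 43000) = 10/43010 = 0.0002325 A
V_R2 = I × R2 = V1 × R2/(R1 + R2) = 10 × 43000/43010 = 9.998 V

Final answer: 9.998 V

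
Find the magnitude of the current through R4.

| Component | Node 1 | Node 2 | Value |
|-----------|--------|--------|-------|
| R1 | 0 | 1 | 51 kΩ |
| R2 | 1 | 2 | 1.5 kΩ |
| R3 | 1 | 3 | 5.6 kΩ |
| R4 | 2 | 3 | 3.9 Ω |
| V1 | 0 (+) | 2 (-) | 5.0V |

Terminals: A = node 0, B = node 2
Nodal analysis, taking node 2 as the 0 V reference.
Source V1 fixes V_0 = 5 V.
KCL at each unknown node (sum of currents leaving = 0; resistances in Ω):
  Node 1: (V_1 - 5)/51000 + (V_1 - 0)/1500 + (V_1 - V_3)/5600 = 0
  Node 3: (V_3 - V_1)/5600 + (V_3 - 0)/3.9 = 0
Collecting terms (coefficients in siemens):
  0.0008648·V_1 - 0.0001786·V_3 = 0.00009804
  0.2566·V_3 - 0.0001786·V_1 = 0
Determinant D = (0.0008648)(0.2566) - (-0.0001786)(-0.0001786) = 0.0002219
V_1 = [(0.00009804)(0.2566) - (-0.0001786)(0)]/D = 0.1134 V
V_3 = [(0.0008648)(0) - (0.00009804)(-0.0001786)]/D = 0.0000789 V
I_R4 = (V_2 - V_3)/R4 = (0 - 0.0000789)/3.9 = -0.00002023 A
|I_R4| = 0.00002023 A

Final answer: |I_R4| = 2.023e-05 A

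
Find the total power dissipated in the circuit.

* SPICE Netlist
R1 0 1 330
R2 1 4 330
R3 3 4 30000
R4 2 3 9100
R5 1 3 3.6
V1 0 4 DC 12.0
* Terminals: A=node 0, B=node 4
Nodal analysis, taking node 4 as the 0 V reference.
Source V1 fixes V_0 = 12 V.
KCL at each unknown node (sum of currents leaving = 0; resistances in Ω):
  Node 1: (V_1 - 12)/330 + (V_1 - 0)/330 + (V_1 - V_3)/3.6 = 0
  Node 2: (V_2 - V_3)/9100 = 0
  Node 3: (V_3 - 0)/30000 + (V_3 - V_2)/9100 + (V_3 - V_1)/3.6 = 0
Collecting terms (coefficients in siemens):
  0.2838·V_1 - 0.2778·V_3 = 0.03636
  0.0001099·V_2 - 0.0001099·V_3 = 0
  0.2779·V_3 - 0.2778·V_1 - 0.0001099·V_2 = 0
Solving these 3 simultaneous equations (Gaussian elimination) gives:
  V_1 = 5.967 V, V_2 = 5.966 V, V_3 = 5.966 V
Power in each resistor, P = (ΔV)²/R:
  P_R1 = (12 - 5.967)²/330 = 0.1103 W
  P_R2 = (5.967 - 0)²/330 = 0.1079 W
  P_R3 = (5.966 - 0)²/30000 = 0.001187 W
  P_R4 = (5.966 - 5.966)²/9100 = 0 W
  P_R5 = (5.967 - 5.966)²/3.6 = 0.0000001424 W
P_total = P_R1 + P_R2 + P_R3 + P_R4 + P_R5 = 0.2194 W

Final answer: 0.2194 W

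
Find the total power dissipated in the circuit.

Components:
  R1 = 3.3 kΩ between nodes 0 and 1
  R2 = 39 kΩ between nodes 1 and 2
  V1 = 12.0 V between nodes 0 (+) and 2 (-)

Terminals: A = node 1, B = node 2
Nodal analysis, taking node 2 as the 0 V reference.
Source V1 fixes V_0 = 12 V.
KCL at each unknown node (sum of currents leaving = 0; resistances in Ω):
  Node 1: (V_1 - 12)/3300 + (V_1 - 0)/39000 = 0
Collecting terms: 0.0003287 × V_1 = 0.003636  =>  V_1 = 11.06 V
Power in each resistor, P = (ΔV)²/R:
  P_R1 = (12 - 11.06)²/3300 = 0.0002656 W
  P_R2 = (11.06 - 0)²/39000 = 0.003139 W
P_total = P_R1 + P_R2 = 0.003404 W

Final answer: 0.003404 W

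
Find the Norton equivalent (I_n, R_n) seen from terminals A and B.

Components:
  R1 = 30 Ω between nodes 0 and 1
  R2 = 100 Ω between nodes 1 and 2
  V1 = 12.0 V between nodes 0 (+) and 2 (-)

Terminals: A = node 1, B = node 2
Find the Thévenin equivalent first; then I_n = V_th/R_th and R_n = R_th.
Step 1 — V_th is the open-circuit voltage V_A - V_B (nothing connected across the terminals).
Nodal analysis, taking node 2 as the 0 V reference.
Source V1 fixes V_0 = 12 V.
KCL at each unknown node (sum of currents leaving = 0; resistances in Ω):
  Node 1: (V_1 - 12)/30 + (V_1 - 0)/100 = 0
Collecting terms: 0.04333 × V_1 = 0.4  =>  V_1 = 9.231 V
V_th = V_1 - V_2 = 9.231 - 0 = 9.231 V
Step 2 — R_th: zero the source — replace V1 by a short circuit (node 2 merges into node 0) — and find the resistance seen between A (node 1) and B (node 0).
Reduce the network between node 1 (A) and node 0 (B) by series/parallel combination:
  Rp1 = R1 ‖ R2 (parallel, both between nodes 0 and 1) = 1/(1/30 + 1/100) = 23.08 Ω
R_th = 23.08 Ω
I_n = V_th/R_th = 9.231/23.08 = 0.4 A, and R_n = R_th = 23.08 Ω

Final answer: I_n = 0.4 A, R_n = 23.08 Ω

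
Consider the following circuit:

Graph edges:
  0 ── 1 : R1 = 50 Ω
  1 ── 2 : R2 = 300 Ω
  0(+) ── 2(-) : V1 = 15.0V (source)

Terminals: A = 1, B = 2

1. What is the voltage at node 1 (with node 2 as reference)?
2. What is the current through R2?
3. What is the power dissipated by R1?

Nodal analysis, taking node 2 as the 0 V reference.
Source V1 fixes V_0 = 15 V.
KCL at each unknown node (sum of currents leaving = 0; resistances in Ω):
  Node 1: (V_1 - 15)/50 + (V_1 - 0)/300 = 0
Collecting terms: 0.02333 × V_1 = 0.3  =>  V_1 = 12.86 V
Part 1:
  Read off the nodal solution: V_1 = 12.86 V
Part 2:
  I_R2 = (V_1 - V_2)/R2 = (12.86 - 0)/300 = 0.04286 A
  Magnitude: I_R2 = 0.04286 A
Part 3:
  I_R1 = (V_0 - V_1)/R1 = (15 - 12.86)/50 = 0.04286 A
  P_R1 = I_R1² × R1 = (0.04286)² × 50 = 0.09184 W

Final answers:
1. V_1 = 12.86 V
2. I_R2 = 0.04286 A
3. P_R1 = 0.09184 W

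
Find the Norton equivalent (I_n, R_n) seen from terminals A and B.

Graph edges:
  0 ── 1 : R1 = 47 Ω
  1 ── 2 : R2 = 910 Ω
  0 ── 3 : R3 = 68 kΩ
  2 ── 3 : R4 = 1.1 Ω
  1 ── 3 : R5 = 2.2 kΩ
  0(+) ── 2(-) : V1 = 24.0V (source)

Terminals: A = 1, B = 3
Find the Thévenin equivalent first; then I_n = V_th/R_th and R_n = R_th.
Step 1 — V_th is the open-circuit voltage V_A - V_B (nothing connected across the terminals).
Nodal analysis, taking node 2 as the 0 V reference.
Source V1 fixes V_0 = 24 V.
KCL at each unknown node (sum of currents leaving = 0; resistances in Ω):
  Node 1: (V_1 - 24)/47 + (V_1 - 0)/910 + (V_1 - V_3)/2200 = 0
  Node 3: (V_3 - 24)/68000 + (V_3 - 0)/1.1 + (V_3 - V_1)/2200 = 0
Collecting terms (coefficients in siemens):
  0.02283·V_1 - 0.0004545·V_3 = 0.5106
  0.9096·V_3 - 0.0004545·V_1 = 0.0003529
Determinant D = (0.02283)(0.9096) - (-0.0004545)(-0.0004545) = 0.02077
V_1 = [(0.5106)(0.9096) - (-0.0004545)(0.0003529)]/D = 22.37 V
V_3 = [(0.02283)(0.0003529) - (0.5106)(-0.0004545)]/D = 0.01157 V
V_th = V_1 - V_3 = 22.37 - 0.01157 = 22.36 V
Step 2 — R_th: zero the source — replace V1 by a short circuit (node 2 merges into node 0) — and find the resistance seen between A (node 1) and B (node 3).
Reduce the network between node 1 (A) and node 3 (B) by series/parallel combination:
  Rp1 = R1 ‖ R2 (parallel, both between nodes 0 and 1) = 1/(1/47 + 1/910) = 44.69 Ω
  Rp2 = R3 ‖ R4 (parallel, both between nodes 0 and 3) = 1/(1/68000 + 1/1.1) = 1.1 Ω
  Rs1 = Rp1 + Rp2 (series, joined only at node 0) = 44.69 + 1.1 = 45.79 Ω
  Rp3 = R5 ‖ Rs1 (parallel, both between nodes 1 and 3) = 1/(1/2200 + 1/45.79) = 44.86 Ω
R_th = 44.86 Ω
I_n = V_th/R_th = 22.36/44.86 = 0.4984 A, and R_n = R_th = 44.86 Ω

Final answer: I_n = 0.4984 A, R_n = 44.86 Ω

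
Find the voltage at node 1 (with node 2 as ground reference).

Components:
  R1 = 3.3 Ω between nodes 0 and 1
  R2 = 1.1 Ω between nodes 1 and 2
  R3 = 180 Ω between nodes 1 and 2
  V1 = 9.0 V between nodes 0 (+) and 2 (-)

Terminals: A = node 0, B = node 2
Nodal analysis, taking node 2 as the 0 V reference.
Source V1 fixes V_0 = 9 V.
KCL at each unknown node (sum of currents leaving = 0; resistances in Ω):
  Node 1: (V_1 - 9)/3.3 + (V_1 - 0)/1.1 + (V_1 - 0)/180 = 0
Collecting terms: 1.218 × V_1 = 2.727  =>  V_1 = 2.24 V
The requested potential is V_1 = 2.24 V.

Final answer: V_1 = 2.24 V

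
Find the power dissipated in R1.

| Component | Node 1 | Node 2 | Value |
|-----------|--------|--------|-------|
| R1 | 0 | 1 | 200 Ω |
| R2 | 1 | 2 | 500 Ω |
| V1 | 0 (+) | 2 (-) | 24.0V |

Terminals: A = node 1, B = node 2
Nodal analysis, taking node 2 as the 0 V reference.
Source V1 fixes V_0 = 24 V.
KCL at each unknown node (sum of currents leaving = 0; resistances in Ω):
  Node 1: (V_1 - 24)/200 + (V_1 - 0)/500 = 0
Collecting terms: 0.007 × V_1 = 0.12  =>  V_1 = 17.14 V
I_R1 = (V_0 - V_1)/R1 = (24 - 17.14)/200 = 0.03429 A
P_R1 = I_R1² × R1 = (0.03429)² × 200 = 0.2351 W

Final answer: 0.2351 W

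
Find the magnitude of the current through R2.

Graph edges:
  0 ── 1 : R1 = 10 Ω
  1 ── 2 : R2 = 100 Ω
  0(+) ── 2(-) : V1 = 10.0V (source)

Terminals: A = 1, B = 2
Nodal analysis, taking node 2 as the 0 V reference.
Source V1 fixes V_0 = 10 V.
KCL at each unknown node (sum of currents leaving = 0; resistances in Ω):
  Node 1: (V_1 - 10)/10 + (V_1 - 0)/100 = 0
Collecting terms: 0.11 × V_1 = 1  =>  V_1 = 9.091 V
I_R2 = (V_1 - V_2)/R2 = (9.091 - 0)/100 = 0.09091 A
|I_R2| = 0.09091 A

Final answer: |I_R2| = 0.09091 A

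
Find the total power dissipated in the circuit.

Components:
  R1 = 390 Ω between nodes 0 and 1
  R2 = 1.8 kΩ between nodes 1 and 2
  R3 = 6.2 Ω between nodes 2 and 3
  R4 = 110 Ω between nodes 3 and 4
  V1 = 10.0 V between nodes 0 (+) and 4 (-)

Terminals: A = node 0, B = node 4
Nodal analysis, taking node 4 as the 0 V reference.
Source V1 fixes V_0 = 10 V.
KCL at each unknown node (sum of currents leaving = 0; resistances in Ω):
  Node 1: (V_1 - 10)/390 + (V_1 - V_2)/1800 = 0
  Node 2: (V_2 - V_1)/1800 + (V_2 - V_3)/6.2 = 0
  Node 3: (V_3 - V_2)/6.2 + (V_3 - 0)/110 = 0
Collecting terms (coefficients in siemens):
  0.00312·V_1 - 0.0005556·V_2 = 0.02564
  0.1618·V_2 - 0.0005556·V_1 - 0.1613·V_3 = 0
  0.1704·V_3 - 0.1613·V_2 = 0
Solving these 3 simultaneous equations (Gaussian elimination) gives:
  V_1 = 8.309 V, V_2 = 0.5039 V, V_3 = 0.477 V
Power in each resistor, P = (ΔV)²/R:
  P_R1 = (10 - 8.309)²/390 = 0.007333 W
  P_R2 = (8.309 - 0.5039)²/1800 = 0.03384 W
  P_R3 = (0.5039 - 0.477)²/6.2 = 0.0001166 W
  P_R4 = (0.477 - 0)²/110 = 0.002068 W
P_total = P_R1 + P_R2 + P_R3 + P_R4 = 0.04336 W

Final answer: 0.04336 W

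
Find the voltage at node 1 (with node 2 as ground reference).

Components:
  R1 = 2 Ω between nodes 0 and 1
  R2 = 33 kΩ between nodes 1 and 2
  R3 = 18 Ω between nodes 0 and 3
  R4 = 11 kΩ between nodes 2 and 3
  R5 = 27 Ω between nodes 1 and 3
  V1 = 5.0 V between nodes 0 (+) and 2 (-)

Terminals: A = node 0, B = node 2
Nodal analysis, taking node 2 as the 0 V reference.
Source V1 fixes V_0 = 5 V.
KCL at each unknown node (sum of currents leaving = 0; resistances in Ω):
  Node 1: (V_1 - 5)/2 + (V_1 - 0)/33000 + (V_1 - V_3)/27 = 0
  Node 3: (V_3 - 5)/18 + (V_3 - 0)/11000 + (V_3 - V_1)/27 = 0
Collecting terms (coefficients in siemens):
  0.5371·V_1 - 0.03704·V_3 = 2.5
  0.09268·V_3 - 0.03704·V_1 = 0.2778
Determinant D = (0.5371)(0.09268) - (-0.03704)(-0.03704) = 0.04841
V_1 = [(2.5)(0.09268) - (-0.03704)(0.2778)]/D = 4.999 V
V_3 = [(0.5371)(0.2778) - (2.5)(-0.03704)]/D = 4.995 V
The requested potential is V_1 = 4.999 V.

Final answer: V_1 = 4.999 V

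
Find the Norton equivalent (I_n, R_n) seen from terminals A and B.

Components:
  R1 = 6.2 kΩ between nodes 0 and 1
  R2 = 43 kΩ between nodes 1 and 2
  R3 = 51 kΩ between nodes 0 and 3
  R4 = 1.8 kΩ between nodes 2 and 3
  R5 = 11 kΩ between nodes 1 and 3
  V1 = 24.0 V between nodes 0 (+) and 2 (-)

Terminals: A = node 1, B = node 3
Find the Thévenin equivalent first; then I_n = V_th/R_th and R_n = R_th.
Step 1 — V_th is the open-circuit voltage V_A - V_B (nothing connected across the terminals).
Nodal analysis, taking node 2 as the 0 V reference.
Source V1 fixes V_0 = 24 V.
KCL at each unknown node (sum of currents leaving = 0; resistances in Ω):
  Node 1: (V_1 - 24)/6200 + (V_1 - 0)/43000 + (V_1 - V_3)/11000 = 0
  Node 3: (V_3 - 24)/51000 + (V_3 - 0)/1800 + (V_3 - V_1)/11000 = 0
Collecting terms (coefficients in siemens):
  0.0002755·V_1 - 0.00009091·V_3 = 0.003871
  0.0006661·V_3 - 0.00009091·V_1 = 0.0004706
Determinant D = (0.0002755)(0.0006661) - (-0.00009091)(-0.00009091) = 0.0000001752
V_1 = [(0.003871)(0.0006661) - (-0.00009091)(0.0004706)]/D = 14.96 V
V_3 = [(0.0002755)(0.0004706) - (0.003871)(-0.00009091)]/D = 2.748 V
V_th = V_1 - V_3 = 14.96 - 2.748 = 12.21 V
Step 2 — R_th: zero the source — replace V1 by a short circuit (node 2 merges into node 0) — and find the resistance seen between A (node 1) and B (node 3).
Reduce the network between node 1 (A) and node 3 (B) by series/parallel combination:
  Rp1 = R1 ‖ R2 (parallel, both between nodes 0 and 1) = 1/(1/6200 + 1/43000) = 5419 Ω
  Rp2 = R3 ‖ R4 (parallel, both between nodes 0 and 3) = 1/(1/51000 + 1/1800) = 1739 Ω
  Rs1 = Rp1 + Rp2 (series, joined only at node 0) = 5419 + 1739 = 7157 Ω
  Rp3 = R5 ‖ Rs1 (parallel, both between nodes 1 and 3) = 1/(1/11000 + 1/7157) = 4336 Ω
R_th = 4.336 kΩ
I_n = V_th/R_th = 12.21/4336 = 0.002816 A, and R_n = R_th = 4.336 kΩ

Final answer: I_n = 0.002816 A, R_n = 4.336 kΩ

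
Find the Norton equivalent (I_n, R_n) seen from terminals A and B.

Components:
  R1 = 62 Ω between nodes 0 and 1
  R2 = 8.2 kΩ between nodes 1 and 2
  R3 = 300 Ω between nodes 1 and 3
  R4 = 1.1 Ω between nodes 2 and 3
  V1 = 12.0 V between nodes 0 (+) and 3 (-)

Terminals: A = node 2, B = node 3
Find the Thévenin equivalent first; then I_n = V_th/R_th and R_n = R_th.
Step 1 — V_th is the open-circuit voltage V_A - V_B (nothing connected across the terminals).
Nodal analysis, taking node 3 as the 0 V reference.
Source V1 fixes V_0 = 12 V.
KCL at each unknown node (sum of currents leaving = 0; resistances in Ω):
  Node 1: (V_1 - 12)/62 + (V_1 - V_2)/8200 + (V_1 - 0)/300 = 0
  Node 2: (V_2 - V_1)/8200 + (V_2 - 0)/1.1 = 0
Collecting terms (coefficients in siemens):
  0.01958·V_1 - 0.000122·V_2 = 0.1935
  0.9092·V_2 - 0.000122·V_1 = 0
Determinant D = (0.01958)(0.9092) - (-0.000122)(-0.000122) = 0.01781
V_1 = [(0.1935)(0.9092) - (-0.000122)(0)]/D = 9.883 V
V_2 = [(0.01958)(0) - (0.1935)(-0.000122)]/D = 0.001326 V
V_th = V_2 - V_3 = 0.001326 - 0 = 0.001326 V
Step 2 — R_th: zero the source — replace V1 by a short circuit (node 3 merges into node 0) — and find the resistance seen between A (node 2) and B (node 0).
Reduce the network between node 2 (A) and node 0 (B) by series/parallel combination:
  Rp1 = R1 ‖ R3 (parallel, both between nodes 0 and 1) = 1/(1/62 + 1/300) = 51.38 Ω
  Rs1 = R2 + Rp1 (series, joined only at node 1) = 8200 + 51.38 = 8251 Ω
  Rp2 = R4 ‖ Rs1 (parallel, both between nodes 0 and 2) = 1/(1/1.1 + 1/8251) = 1.1 Ω
R_th = 1.1 Ω
I_n = V_th/R_th = 0.001326/1.1 = 0.001205 A, and R_n = R_th = 1.1 Ω

Final answer: I_n = 0.001205 A, R_n = 1.1 Ω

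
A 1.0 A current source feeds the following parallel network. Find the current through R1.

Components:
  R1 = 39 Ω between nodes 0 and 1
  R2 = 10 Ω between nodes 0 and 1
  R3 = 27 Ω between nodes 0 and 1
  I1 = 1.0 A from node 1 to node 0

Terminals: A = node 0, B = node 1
All resistors sit directly between nodes 0 and 1, so they are in parallel and share one voltage V; the full source current 1 A splits among them.
1/R_par = 1/39 + 1/10 + 1/27 = 0.1627 S  =>  R_par = 6.147 Ω
V = I × R_par = 1 × 6.147 = 6.147 V
I_R1 = V/R1 = 6.147/39 = 0.1576 A

Final answer: 0.1576 A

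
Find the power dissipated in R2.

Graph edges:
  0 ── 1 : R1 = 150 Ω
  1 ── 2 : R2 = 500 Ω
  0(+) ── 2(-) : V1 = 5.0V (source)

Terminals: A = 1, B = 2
Nodal analysis, taking node 2 as the 0 V reference.
Source V1 fixes V_0 = 5 V.
KCL at each unknown node (sum of currents leaving = 0; resistances in Ω):
  Node 1: (V_1 - 5)/150 + (V_1 - 0)/500 = 0
Collecting terms: 0.008667 × V_1 = 0.03333  =>  V_1 = 3.846 V
I_R2 = (V_1 - V_2)/R2 = (3.846 - 0)/500 = 0.007692 A
P_R2 = I_R2² × R2 = (0.007692)² × 500 = 0.02959 W

Final answer: 0.02959 W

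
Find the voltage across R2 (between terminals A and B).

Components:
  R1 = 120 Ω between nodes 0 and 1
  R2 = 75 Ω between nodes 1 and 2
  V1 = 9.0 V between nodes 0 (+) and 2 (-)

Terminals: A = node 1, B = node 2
R1 and R2 are in series across V1 (node 0 → node 1 → node 2), and the output A–B is taken across R2, so this is a voltage divider.
Series current: I = V1/(R1 + R2) = 9/(120 + 75) = 9/195 = 0.04615 A
V_R2 = I × R2 = V1 × R2/(R1 + R2) = 9 × 75/195 = 3.462 V

Final answer: 3.462 V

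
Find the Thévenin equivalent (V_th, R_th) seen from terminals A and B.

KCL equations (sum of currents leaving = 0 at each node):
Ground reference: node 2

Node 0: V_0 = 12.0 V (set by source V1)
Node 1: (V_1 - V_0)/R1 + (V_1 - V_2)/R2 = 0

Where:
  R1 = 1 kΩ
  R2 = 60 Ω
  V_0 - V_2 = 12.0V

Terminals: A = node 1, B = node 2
Step 1 — V_th is the open-circuit voltage V_A - V_B (nothing connected across the terminals).
Nodal analysis, taking node 2 as the 0 V reference.
Source V1 fixes V_0 = 12 V.
KCL at each unknown node (sum of currents leaving = 0; resistances in Ω):
  Node 1: (V_1 - 12)/1000 + (V_1 - 0)/60 = 0
Collecting terms: 0.01767 × V_1 = 0.012  =>  V_1 = 0.6792 V
V_th = V_1 - V_2 = 0.6792 - 0 = 0.6792 V
Step 2 — R_th: zero the source — replace V1 by a short circuit (node 2 merges into node 0) — and find the resistance seen between A (node 1) and B (node 0).
Reduce the network between node 1 (A) and node 0 (B) by series/parallel combination:
  Rp1 = R1 ‖ R2 (parallel, both between nodes 0 and 1) = 1/(1/1000 + 1/60) = 56.6 Ω
R_th = 56.6 Ω

Final answer: V_th = 0.6792 V, R_th = 56.6 Ω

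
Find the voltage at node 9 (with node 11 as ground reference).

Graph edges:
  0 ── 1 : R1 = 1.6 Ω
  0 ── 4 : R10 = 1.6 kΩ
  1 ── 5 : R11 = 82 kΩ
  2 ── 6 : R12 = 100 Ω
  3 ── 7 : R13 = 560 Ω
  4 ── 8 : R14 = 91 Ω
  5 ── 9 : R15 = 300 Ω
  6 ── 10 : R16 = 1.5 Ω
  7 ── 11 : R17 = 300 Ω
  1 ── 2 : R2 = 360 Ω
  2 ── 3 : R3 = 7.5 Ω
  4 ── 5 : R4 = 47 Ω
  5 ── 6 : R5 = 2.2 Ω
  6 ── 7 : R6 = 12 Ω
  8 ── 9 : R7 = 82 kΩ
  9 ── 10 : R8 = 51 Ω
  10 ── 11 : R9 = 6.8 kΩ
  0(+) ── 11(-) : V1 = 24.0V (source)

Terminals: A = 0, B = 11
Nodal analysis, taking node 11 as the 0 V reference.
Source V1 fixes V_0 = 24 V.
KCL at each unknown node (sum of currents leaving = 0; resistances in Ω):
  Node 1: (V_1 - 24)/1.6 + (V_1 - V_2)/360 + (V_1 - V_5)/82000 = 0
  Node 2: (V_2 - V_1)/360 + (V_2 - V_3)/7.5 + (V_2 - V_6)/100 = 0
  Node 3: (V_3 - V_2)/7.5 + (V_3 - V_7)/560 = 0
  Node 4: (V_4 - V_5)/47 + (V_4 - 24)/1600 + (V_4 - V_8)/91 = 0
  Node 5: (V_5 - V_4)/47 + (V_5 - V_6)/2.2 + (V_5 - V_1)/82000 + (V_5 - V_9)/300 = 0
  Node 6: (V_6 - V_5)/2.2 + (V_6 - V_7)/12 + (V_6 - V_2)/100 + (V_6 - V_10)/1.5 = 0
  Node 7: (V_7 - V_6)/12 + (V_7 - V_3)/560 + (V_7 - 0)/300 = 0
  Node 8: (V_8 - V_9)/82000 + (V_8 - V_4)/91 = 0
  Node 9: (V_9 - V_8)/82000 + (V_9 - V_10)/51 + (V_9 - V_5)/300 = 0
  Node 10: (V_10 - V_9)/51 + (V_10 - 0)/6800 + (V_10 - V_6)/1.5 = 0
Collecting terms (coefficients in siemens):
  0.6278·V_1 - 0.002778·V_2 - 0.0000122·V_5 = 15
  0.1461·V_2 - 0.002778·V_1 - 0.1333·V_3 - 0.01·V_6 = 0
  0.1351·V_3 - 0.1333·V_2 - 0.001786·V_7 = 0
  0.03289·V_4 - 0.02128·V_5 - 0.01099·V_8 = 0.015
  0.4792·V_5 - 0.0000122·V_1 - 0.02128·V_4 - 0.4545·V_6 - 0.003333·V_9 = 0
  1.215·V_6 - 0.01·V_2 - 0.4545·V_5 - 0.08333·V_7 - 0.6667·V_10 = 0
  0.08845·V_7 - 0.001786·V_3 - 0.08333·V_6 = 0
  0.011·V_8 - 0.01099·V_4 - 0.0000122·V_9 = 0
  0.02295·V_9 - 0.003333·V_5 - 0.0000122·V_8 - 0.01961·V_10 = 0
  0.6864·V_10 - 0.6667·V_6 - 0.01961·V_9 = 0
Solving these 10 simultaneous equations (Gaussian elimination) gives:
  V_1 = 23.95 V, V_2 = 13.46 V, V_3 = 13.42 V, V_4 = 11.42 V
  V_5 = 11.05 V, V_6 = 11.03 V, V_7 = 10.67 V, V_8 = 11.42 V
  V_9 = 11.03 V, V_10 = 11.03 V
The requested potential is V_9 = 11.03 V.

Final answer: V_9 = 11.03 V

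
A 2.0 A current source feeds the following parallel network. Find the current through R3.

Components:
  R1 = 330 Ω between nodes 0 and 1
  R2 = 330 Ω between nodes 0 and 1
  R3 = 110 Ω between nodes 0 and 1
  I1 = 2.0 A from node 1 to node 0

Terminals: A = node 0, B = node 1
All resistors sit directly between nodes 0 and 1, so they are in parallel and share one voltage V; the full source current 2 A splits among them.
1/R_par = 1/330 + 1/330 + 1/110 = 0.01515 S  =>  R_par = 66 Ω
V = I × R_par = 2 × 66 = 132 V
I_R3 = V/R3 = 132/110 = 1.2 A

Final answer: 1.2 A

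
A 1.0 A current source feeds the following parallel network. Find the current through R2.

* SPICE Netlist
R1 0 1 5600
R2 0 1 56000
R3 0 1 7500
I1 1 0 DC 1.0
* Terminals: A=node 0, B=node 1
All resistors sit directly between nodes 0 and 1, so they are in parallel and share one voltage V; the full source current 1 A splits among them.
1/R_par = 1/5600 + 1/56000 + 1/7500 = 0.0003298 S  =>  R_par = 3032 Ω
V = I × R_par = 1 × 3032 = 3032 V
I_R2 = V/R2 = 3032/56000 = 0.05415 A

Final answer: 0.05415 A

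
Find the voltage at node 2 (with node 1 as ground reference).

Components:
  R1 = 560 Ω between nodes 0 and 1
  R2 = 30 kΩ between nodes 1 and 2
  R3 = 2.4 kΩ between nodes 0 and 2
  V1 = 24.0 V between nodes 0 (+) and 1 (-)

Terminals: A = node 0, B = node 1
Nodal analysis, taking node 1 as the 0 V reference.
Source V1 fixes V_0 = 24 V.
KCL at each unknown node (sum of currents leaving = 0; resistances in Ω):
  Node 2: (V_2 - 0)/30000 + (V_2 - 24)/2400 = 0
Collecting terms: 0.00045 × V_2 = 0.01  =>  V_2 = 22.22 V
The requested potential is V_2 = 22.22 V.

Final answer: V_2 = 22.22 V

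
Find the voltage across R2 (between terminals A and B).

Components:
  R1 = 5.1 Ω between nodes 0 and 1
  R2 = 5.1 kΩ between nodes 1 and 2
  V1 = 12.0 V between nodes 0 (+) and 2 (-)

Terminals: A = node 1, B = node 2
R1 and R2 are in series across V1 (node 0 → node 1 → node 2), and the output A–B is taken across R2, so this is a voltage divider.
Series current: I = V1/(R1 + R2) = 12/(5.1 + 5100) = 12/5105 = 0.002351 A
V_R2 = I × R2 = V1 × R2/(R1 + R2) = 12 × 5100/5105 = 11.99 V

Final answer: 11.99 V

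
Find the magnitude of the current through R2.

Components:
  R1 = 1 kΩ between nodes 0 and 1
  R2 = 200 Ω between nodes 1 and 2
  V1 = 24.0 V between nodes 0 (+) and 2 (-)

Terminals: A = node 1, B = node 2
Nodal analysis, taking node 2 as the 0 V reference.
Source V1 fixes V_0 = 24 V.
KCL at each unknown node (sum of currents leaving = 0; resistances in Ω):
  Node 1: (V_1 - 24)/1000 + (V_1 - 0)/200 = 0
Collecting terms: 0.006 × V_1 = 0.024  =>  V_1 = 4 V
I_R2 = (V_1 - V_2)/R2 = (4 - 0)/200 = 0.02 A
|I_R2| = 0.02 A

Final answer: |I_R2| = 0.02 A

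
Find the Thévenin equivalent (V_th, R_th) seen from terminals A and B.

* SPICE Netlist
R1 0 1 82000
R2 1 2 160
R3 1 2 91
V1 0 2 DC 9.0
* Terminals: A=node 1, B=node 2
Step 1 — V_th is the open-circuit voltage V_A - V_B (nothing connected across the terminals).
Nodal analysis, taking node 2 as the 0 V reference.
Source V1 fixes V_0 = 9 V.
KCL at each unknown node (sum of currents leaving = 0; resistances in Ω):
  Node 1: (V_1 - 9)/82000 + (V_1 - 0)/160 + (V_1 - 0)/91 = 0
Collecting terms: 0.01725 × V_1 = 0.0001098  =>  V_1 = 0.006362 V
V_th = V_1 - V_2 = 0.006362 - 0 = 0.006362 V
Step 2 — R_th: zero the source — replace V1 by a short circuit (node 2 merges into node 0) — and find the resistance seen between A (node 1) and B (node 0).
Reduce the network between node 1 (A) and node 0 (B) by series/parallel combination:
  Rp1 = R1 ‖ R2 ‖ R3 (parallel, all between nodes 0 and 1) = 1/(1/82000 + 1/160 + 1/91) = 57.97 Ω
R_th = 57.97 Ω

Final answer: V_th = 0.006362 V, R_th = 57.97 Ω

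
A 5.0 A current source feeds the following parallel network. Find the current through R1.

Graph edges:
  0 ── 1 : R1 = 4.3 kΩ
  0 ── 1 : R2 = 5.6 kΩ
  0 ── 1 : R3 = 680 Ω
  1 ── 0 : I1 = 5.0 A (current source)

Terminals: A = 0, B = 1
All resistors sit directly between nodes 0 and 1, so they are in parallel and share one voltage V; the full source current 5 A splits among them.
1/R_par = 1/4300 + 1/5600 + 1/680 = 0.001882 S  =>  R_par = 531.4 Ω
V = I × R_par = 5 × 531.4 = 2657 V
I_R1 = V/R1 = 2657/4300 = 0.6179 A

Final answer: 0.6179 A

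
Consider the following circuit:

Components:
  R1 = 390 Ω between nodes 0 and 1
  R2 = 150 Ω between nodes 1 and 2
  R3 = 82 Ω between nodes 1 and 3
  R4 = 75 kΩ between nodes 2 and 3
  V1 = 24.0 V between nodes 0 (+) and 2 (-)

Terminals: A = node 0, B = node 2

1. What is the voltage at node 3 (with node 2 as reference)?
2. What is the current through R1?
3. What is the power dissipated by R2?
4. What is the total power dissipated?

Nodal analysis, taking node 2 as the 0 V reference.
Source V1 fixes V_0 = 24 V.
KCL at each unknown node (sum of currents leaving = 0; resistances in Ω):
  Node 1: (V_1 - 24)/390 + (V_1 - 0)/150 + (V_1 - V_3)/82 = 0
  Node 3: (V_3 - V_1)/82 + (V_3 - 0)/75000 = 0
Collecting terms (coefficients in siemens):
  0.02143·V_1 - 0.0122·V_3 = 0.06154
  0.01221·V_3 - 0.0122·V_1 = 0
Determinant D = (0.02143)(0.01221) - (-0.0122)(-0.0122) = 0.0001129
V_1 = [(0.06154)(0.01221) - (-0.0122)(0)]/D = 6.657 V
V_3 = [(0.02143)(0) - (0.06154)(-0.0122)]/D = 6.65 V
Part 1:
  Read off the nodal solution: V_3 = 6.65 V
Part 2:
  I_R1 = (V_0 - V_1)/R1 = (24 - 6.657)/390 = 0.04447 A
  Magnitude: I_R1 = 0.04447 A
Part 3:
  I_R2 = (V_1 - V_2)/R2 = (6.657 - 0)/150 = 0.04438 A
  P_R2 = I_R2² × R2 = (0.04438)² × 150 = 0.2954 W
Part 4:
  Power in each resistor, P = (ΔV)²/R:
    P_R1 = (24 - 6.657)²/390 = 0.7712 W
    P_R2 = (6.657 - 0)²/150 = 0.2954 W
    P_R3 = (6.657 - 6.65)²/82 = 0.0000006446 W
    P_R4 = (0 - 6.65)²/75000 = 0.0005896 W
  P_total = P_R1 + P_R2 + P_R3 + P_R4 = 1.067 W

Final answers:
1. V_3 = 6.65 V
2. I_R1 = 0.04447 A
3. P_R2 = 0.2954 W
4. P_total = 1.067 W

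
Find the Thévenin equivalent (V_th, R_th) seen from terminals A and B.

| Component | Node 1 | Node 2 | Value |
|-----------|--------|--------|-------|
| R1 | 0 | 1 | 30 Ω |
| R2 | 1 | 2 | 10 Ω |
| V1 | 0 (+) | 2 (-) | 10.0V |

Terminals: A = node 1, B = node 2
Step 1 — V_th is the open-circuit voltage V_A - V_B (nothing connected across the terminals).
Nodal analysis, taking node 2 as the 0 V reference.
Source V1 fixes V_0 = 10 V.
KCL at each unknown node (sum of currents leaving = 0; resistances in Ω):
  Node 1: (V_1 - 10)/30 + (V_1 - 0)/10 = 0
Collecting terms: 0.1333 × V_1 = 0.3333  =>  V_1 = 2.5 V
V_th = V_1 - V_2 = 2.5 - 0 = 2.5 V
Step 2 — R_th: zero the source — replace V1 by a short circuit (node 2 merges into node 0) — and find the resistance seen between A (node 1) and B (node 0).
Reduce the network between node 1 (A) and node 0 (B) by series/parallel combination:
  Rp1 = R1 ‖ R2 (parallel, both between nodes 0 and 1) = 1/(1/30 + 1/10) = 7.5 Ω
R_th = 7.5 Ω

Final answer: V_th = 2.5 V, R_th = 7.5 Ω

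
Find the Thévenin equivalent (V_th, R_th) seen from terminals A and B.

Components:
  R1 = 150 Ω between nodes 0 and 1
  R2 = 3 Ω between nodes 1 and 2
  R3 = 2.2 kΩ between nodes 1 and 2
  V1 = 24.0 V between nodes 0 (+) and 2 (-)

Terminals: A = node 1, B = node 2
Step 1 — V_th is the open-circuit voltage V_A - V_B (nothing connected across the terminals).
Nodal analysis, taking node 2 as the 0 V reference.
Source V1 fixes V_0 = 24 V.
KCL at each unknown node (sum of currents leaving = 0; resistances in Ω):
  Node 1: (V_1 - 24)/150 + (V_1 - 0)/3 + (V_1 - 0)/2200 = 0
Collecting terms: 0.3405 × V_1 = 0.16  =>  V_1 = 0.47 V
V_th = V_1 - V_2 = 0.47 - 0 = 0.47 V
Step 2 — R_th: zero the source — replace V1 by a short circuit (node 2 merges into node 0) — and find the resistance seen between A (node 1) and B (node 0).
Reduce the network between node 1 (A) and node 0 (B) by series/parallel combination:
  Rp1 = R1 ‖ R2 ‖ R3 (parallel, all between nodes 0 and 1) = 1/(1/150 + 1/3 + 1/2200) = 2.937 Ω
R_th = 2.937 Ω

Final answer: V_th = 0.47 V, R_th = 2.937 Ω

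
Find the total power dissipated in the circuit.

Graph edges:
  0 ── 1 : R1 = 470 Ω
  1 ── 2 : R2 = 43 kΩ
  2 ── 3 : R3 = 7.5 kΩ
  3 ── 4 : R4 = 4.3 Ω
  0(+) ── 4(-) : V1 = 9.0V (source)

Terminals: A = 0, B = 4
Nodal analysis, taking node 4 as the 0 V reference.
Source V1 fixes V_0 = 9 V.
KCL at each unknown node (sum of currents leaving = 0; resistances in Ω):
  Node 1: (V_1 - 9)/470 + (V_1 - V_2)/43000 = 0
  Node 2: (V_2 - V_1)/43000 + (V_2 - V_3)/7500 = 0
  Node 3: (V_3 - V_2)/7500 + (V_3 - 0)/4.3 = 0
Collecting terms (coefficients in siemens):
  0.002151·V_1 - 0.00002326·V_2 = 0.01915
  0.0001566·V_2 - 0.00002326·V_1 - 0.0001333·V_3 = 0
  0.2327·V_3 - 0.0001333·V_2 = 0
Solving these 3 simultaneous equations (Gaussian elimination) gives:
  V_1 = 8.917 V, V_2 = 1.325 V, V_3 = 0.0007592 V
Power in each resistor, P = (ΔV)²/R:
  P_R1 = (9 - 8.917)²/470 = 0.00001465 W
  P_R2 = (8.917 - 1.325)²/43000 = 0.00134 W
  P_R3 = (1.325 - 0.0007592)²/7500 = 0.0002338 W
  P_R4 = (0.0007592 - 0)²/4.3 = 0.000000134 W
P_total = P_R1 + P_R2 + P_R3 + P_R4 = 0.001589 W

Final answer: 0.001589 W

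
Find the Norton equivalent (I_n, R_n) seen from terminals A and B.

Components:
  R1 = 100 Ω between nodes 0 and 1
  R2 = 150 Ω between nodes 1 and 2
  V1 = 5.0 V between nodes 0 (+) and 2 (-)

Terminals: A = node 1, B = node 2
Find the Thévenin equivalent first; then I_n = V_th/R_th and R_n = R_th.
Step 1 — V_th is the open-circuit voltage V_A - V_B (nothing connected across the terminals).
Nodal analysis, taking node 2 as the 0 V reference.
Source V1 fixes V_0 = 5 V.
KCL at each unknown node (sum of currents leaving = 0; resistances in Ω):
  Node 1: (V_1 - 5)/100 + (V_1 - 0)/150 = 0
Collecting terms: 0.01667 × V_1 = 0.05  =>  V_1 = 3 V
V_th = V_1 - V_2 = 3 - 0 = 3 V
Step 2 — R_th: zero the source — replace V1 by a short circuit (node 2 merges into node 0) — and find the resistance seen between A (node 1) and B (node 0).
Reduce the network between node 1 (A) and node 0 (B) by series/parallel combination:
  Rp1 = R1 ‖ R2 (parallel, both between nodes 0 and 1) = 1/(1/100 + 1/150) = 60 Ω
R_th = 60 Ω
I_n = V_th/R_th = 3/60 = 0.05 A, and R_n = R_th = 60 Ω

Final answer: I_n = 0.05 A, R_n = 60 Ω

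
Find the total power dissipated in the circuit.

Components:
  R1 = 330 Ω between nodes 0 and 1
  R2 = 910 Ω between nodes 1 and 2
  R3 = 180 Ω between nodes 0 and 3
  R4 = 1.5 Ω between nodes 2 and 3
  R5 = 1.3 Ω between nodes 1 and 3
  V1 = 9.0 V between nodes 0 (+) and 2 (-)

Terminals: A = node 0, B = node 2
Nodal analysis, taking node 2 as the 0 V reference.
Source V1 fixes V_0 = 9 V.
KCL at each unknown node (sum of currents leaving = 0; resistances in Ω):
  Node 1: (V_1 - 9)/330 + (V_1 - 0)/910 + (V_1 - V_3)/1.3 = 0
  Node 3: (V_3 - 9)/180 + (V_3 - 0)/1.5 + (V_3 - V_1)/1.3 = 0
Collecting terms (coefficients in siemens):
  0.7734·V_1 - 0.7692·V_3 = 0.02727
  1.441·V_3 - 0.7692·V_1 = 0.05
Determinant D = (0.7734)(1.441) - (-0.7692)(-0.7692) = 0.523
V_1 = [(0.02727)(1.441) - (-0.7692)(0.05)]/D = 0.1487 V
V_3 = [(0.7734)(0.05) - (0.02727)(-0.7692)]/D = 0.114 V
Power in each resistor, P = (ΔV)²/R:
  P_R1 = (9 - 0.1487)²/330 = 0.2374 W
  P_R2 = (0.1487 - 0)²/910 = 0.0000243 W
  P_R3 = (9 - 0.114)²/180 = 0.4387 W
  P_R4 = (0 - 0.114)²/1.5 = 0.00867 W
  P_R5 = (0.1487 - 0.114)²/1.3 = 0.0009239 W
P_total = P_R1 + P_R2 + P_R3 + P_R4 + P_R5 = 0.6857 W

Final answer: 0.6857 W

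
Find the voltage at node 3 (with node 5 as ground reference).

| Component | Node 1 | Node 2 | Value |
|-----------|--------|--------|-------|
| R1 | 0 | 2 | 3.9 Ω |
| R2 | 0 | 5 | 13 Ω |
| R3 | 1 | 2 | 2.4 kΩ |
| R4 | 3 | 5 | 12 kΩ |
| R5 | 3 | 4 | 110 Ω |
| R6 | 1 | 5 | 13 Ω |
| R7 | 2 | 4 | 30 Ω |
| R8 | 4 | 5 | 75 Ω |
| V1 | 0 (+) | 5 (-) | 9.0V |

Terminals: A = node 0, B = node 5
Nodal analysis, taking node 5 as the 0 V reference.
Source V1 fixes V_0 = 9 V.
KCL at each unknown node (sum of currents leaving = 0; resistances in Ω):
  Node 1: (V_1 - V_2)/2400 + (V_1 - 0)/13 = 0
  Node 2: (V_2 - 9)/3.9 + (V_2 - V_1)/2400 + (V_2 - V_4)/30 = 0
  Node 3: (V_3 - 0)/12000 + (V_3 - V_4)/110 = 0
  Node 4: (V_4 - V_3)/110 + (V_4 - V_2)/30 + (V_4 - 0)/75 = 0
Collecting terms (coefficients in siemens):
  0.07734·V_1 - 0.0004167·V_2 = 0
  0.2902·V_2 - 0.0004167·V_1 - 0.03333·V_4 = 2.308
  0.009174·V_3 - 0.009091·V_4 = 0
  0.05576·V_4 - 0.03333·V_2 - 0.009091·V_3 = 0
Solving these 4 simultaneous equations (Gaussian elimination) gives:
  V_1 = 0.04667 V, V_2 = 8.663 V, V_3 = 6.121 V, V_4 = 6.177 V
The requested potential is V_3 = 6.121 V.

Final answer: V_3 = 6.121 V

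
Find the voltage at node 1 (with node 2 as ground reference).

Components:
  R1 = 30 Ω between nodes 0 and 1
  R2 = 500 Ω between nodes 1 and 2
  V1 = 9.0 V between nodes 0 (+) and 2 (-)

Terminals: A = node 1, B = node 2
Nodal analysis, taking node 2 as the 0 V reference.
Source V1 fixes V_0 = 9 V.
KCL at each unknown node (sum of currents leaving = 0; resistances in Ω):
  Node 1: (V_1 - 9)/30 + (V_1 - 0)/500 = 0
Collecting terms: 0.03533 × V_1 = 0.3  =>  V_1 = 8.491 V
The requested potential is V_1 = 8.491 V.

Final answer: V_1 = 8.491 V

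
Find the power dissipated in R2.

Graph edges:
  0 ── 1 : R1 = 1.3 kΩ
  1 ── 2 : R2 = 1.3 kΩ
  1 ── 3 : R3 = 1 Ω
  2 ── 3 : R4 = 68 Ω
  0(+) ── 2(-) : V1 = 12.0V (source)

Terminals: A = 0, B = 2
Nodal analysis, taking node 2 as the 0 V reference.
Source V1 fixes V_0 = 12 V.
KCL at each unknown node (sum of currents leaving = 0; resistances in Ω):
  Node 1: (V_1 - 12)/1300 + (V_1 - 0)/1300 + (V_1 - V_3)/1 = 0
  Node 3: (V_3 - V_1)/1 + (V_3 - 0)/68 = 0
Collecting terms (coefficients in siemens):
  1.002·V_1 - 1·V_3 = 0.009231
  1.015·V_3 - 1·V_1 = 0
Determinant D = (1.002)(1.015) - (-1)(-1) = 0.01627
V_1 = [(0.009231)(1.015) - (-1)(0)]/D = 0.5758 V
V_3 = [(1.002)(0) - (0.009231)(-1)]/D = 0.5675 V
I_R2 = (V_1 - V_2)/R2 = (0.5758 - 0)/1300 = 0.0004429 A
P_R2 = I_R2² × R2 = (0.0004429)² × 1300 = 0.000255 W

Final answer: 0.000255 W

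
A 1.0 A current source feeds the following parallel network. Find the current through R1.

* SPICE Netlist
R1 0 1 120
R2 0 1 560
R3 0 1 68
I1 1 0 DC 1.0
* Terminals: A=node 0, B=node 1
All resistors sit directly between nodes 0 and 1, so they are in parallel and share one voltage V; the full source current 1 A splits among them.
1/R_par = 1/120 + 1/560 + 1/68 = 0.02482 S  =>  R_par = 40.28 Ω
V = I × R_par = 1 × 40.28 = 40.28 V
I_R1 = V/R1 = 40.28/120 = 0.3357 A

Final answer: 0.3357 A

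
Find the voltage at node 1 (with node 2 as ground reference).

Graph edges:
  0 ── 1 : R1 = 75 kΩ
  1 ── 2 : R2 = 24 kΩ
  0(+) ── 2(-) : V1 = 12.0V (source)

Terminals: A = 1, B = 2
Nodal analysis, taking node 2 as the 0 V reference.
Source V1 fixes V_0 = 12 V.
KCL at each unknown node (sum of currents leaving = 0; resistances in Ω):
  Node 1: (V_1 - 12)/75000 + (V_1 - 0)/24000 = 0
Collecting terms: 0.000055 × V_1 = 0.00016  =>  V_1 = 2.909 V
The requested potential is V_1 = 2.909 V.

Final answer: V_1 = 2.909 V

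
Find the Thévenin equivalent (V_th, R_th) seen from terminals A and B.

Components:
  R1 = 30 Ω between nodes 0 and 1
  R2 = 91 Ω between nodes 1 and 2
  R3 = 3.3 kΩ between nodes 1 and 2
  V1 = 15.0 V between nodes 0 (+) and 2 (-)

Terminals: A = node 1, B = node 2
Step 1 — V_th is the open-circuit voltage V_A - V_B (nothing connected across the terminals).
Nodal analysis, taking node 2 as the 0 V reference.
Source V1 fixes V_0 = 15 V.
KCL at each unknown node (sum of currents leaving = 0; resistances in Ω):
  Node 1: (V_1 - 15)/30 + (V_1 - 0)/91 + (V_1 - 0)/3300 = 0
Collecting terms: 0.04463 × V_1 = 0.5  =>  V_1 = 11.2 V
V_th = V_1 - V_2 = 11.2 - 0 = 11.2 V
Step 2 — R_th: zero the source — replace V1 by a short circuit (node 2 merges into node 0) — and find the resistance seen between A (node 1) and B (node 0).
Reduce the network between node 1 (A) and node 0 (B) by series/parallel combination:
  Rp1 = R1 ‖ R2 ‖ R3 (parallel, all between nodes 0 and 1) = 1/(1/30 + 1/91 + 1/3300) = 22.41 Ω
R_th = 22.41 Ω

Final answer: V_th = 11.2 V, R_th = 22.41 Ω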